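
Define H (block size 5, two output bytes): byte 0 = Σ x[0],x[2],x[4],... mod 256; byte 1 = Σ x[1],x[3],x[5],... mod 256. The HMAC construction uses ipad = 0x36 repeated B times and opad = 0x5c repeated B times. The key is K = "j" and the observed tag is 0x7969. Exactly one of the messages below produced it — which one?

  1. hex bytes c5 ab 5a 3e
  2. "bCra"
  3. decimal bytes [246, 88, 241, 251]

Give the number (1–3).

Key "j" = 6a is 1 byte ≤ B = 5; zero-pad to 5 bytes: K' = 6a 00 00 00 00.
K' ⊕ ipad = 5c 36 36 36 36; K' ⊕ opad = 36 5c 5c 5c 5c.
m1: inner = H(5c 36 36 36 36 c5 ab 5a 3e) = b1 8b; tag = H(36 5c 5c 5c 5c b1 8b) = 7969 ← matches
m2: inner = H(5c 36 36 36 36 62 43 72 61) = 6c 40; tag = H(36 5c 5c 5c 5c 6c 40) = 2e24
m3: inner = H(5c 36 36 36 36 f6 58 f1 fb) = 1b 53; tag = H(36 5c 5c 5c 5c 1b 53) = 41d3

1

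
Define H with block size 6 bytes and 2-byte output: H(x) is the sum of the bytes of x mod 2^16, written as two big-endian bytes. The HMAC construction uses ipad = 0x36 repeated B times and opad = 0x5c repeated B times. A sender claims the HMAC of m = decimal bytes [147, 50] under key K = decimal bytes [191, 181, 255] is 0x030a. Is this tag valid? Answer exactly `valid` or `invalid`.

Key decimal bytes [191, 181, 255] = bf b5 ff is 3 bytes ≤ B = 6; zero-pad to 6 bytes: K' = bf b5 ff 00 00 00.
K' ⊕ ipad = 89 83 c9 36 36 36; K' ⊕ opad = e3 e9 a3 5c 5c 5c.
Inner hash: sum = 137+131+201+54+54+54+147+50 = 828 → 03 3c.
Outer hash (recomputed tag): sum = 227+233+163+92+92+92+3+60 = 962 → 03 c2.
Recomputed tag = 03c2; claimed = 030a → mismatch.

invalid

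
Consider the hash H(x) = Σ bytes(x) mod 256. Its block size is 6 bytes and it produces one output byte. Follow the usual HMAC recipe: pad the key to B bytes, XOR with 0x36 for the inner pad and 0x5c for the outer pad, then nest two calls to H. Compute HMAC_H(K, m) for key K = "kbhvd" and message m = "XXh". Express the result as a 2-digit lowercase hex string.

56

Key "kbhvd" = 6b 62 68 76 64 is 5 bytes ≤ B = 6; zero-pad to 6 bytes: K' = 6b 62 68 76 64 00.
K' ⊕ ipad = 5d 54 5e 40 52 36.  K' ⊕ opad = 37 3e 34 2a 38 5c.
Inner input = (K'⊕ipad) ∥ m = 5d 54 5e 40 52 36 ∥ 58 58 68.
Inner hash: sum = 93+84+94+64+82+54+88+88+104 = 751; mod 256 = 239 → ef.
Outer input = (K'⊕opad) ∥ inner = 37 3e 34 2a 38 5c ∥ ef.
Outer hash (tag): sum = 55+62+52+42+56+92+239 = 598; mod 256 = 86 → 56.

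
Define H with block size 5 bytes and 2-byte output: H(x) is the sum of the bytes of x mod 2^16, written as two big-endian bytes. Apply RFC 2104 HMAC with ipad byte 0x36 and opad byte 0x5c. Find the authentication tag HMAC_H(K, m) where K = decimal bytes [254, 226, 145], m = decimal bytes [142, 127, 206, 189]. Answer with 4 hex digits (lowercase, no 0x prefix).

Key decimal bytes [254, 226, 145] = fe e2 91 is 3 bytes ≤ B = 5; zero-pad to 5 bytes: K' = fe e2 91 00 00.
K' ⊕ ipad = c8 d4 a7 36 36.  K' ⊕ opad = a2 be cd 5c 5c.
Inner input = (K'⊕ipad) ∥ m = c8 d4 a7 36 36 ∥ 8e 7f ce bd.
Inner hash: sum = 200+212+167+54+54+142+127+206+189 = 1351 → 05 47.
Outer input = (K'⊕opad) ∥ inner = a2 be cd 5c 5c ∥ 05 47.
Outer hash (tag): sum = 162+190+205+92+92+5+71 = 817 → 03 31.

0331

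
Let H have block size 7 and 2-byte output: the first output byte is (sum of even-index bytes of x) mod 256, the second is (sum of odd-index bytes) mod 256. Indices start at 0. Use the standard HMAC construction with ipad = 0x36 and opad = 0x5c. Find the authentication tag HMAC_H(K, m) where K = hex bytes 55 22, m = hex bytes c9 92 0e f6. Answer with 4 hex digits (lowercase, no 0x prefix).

74c3

Key hex bytes 55 22 is 2 bytes ≤ B = 7; zero-pad to 7 bytes: K' = 55 22 00 00 00 00 00.
K' ⊕ ipad = 63 14 36 36 36 36 36.  K' ⊕ opad = 09 7e 5c 5c 5c 5c 5c.
Inner input = (K'⊕ipad) ∥ m = 63 14 36 36 36 36 36 ∥ c9 92 0e f6.
Inner hash: even-index sum = 653 mod 256 = 141; odd-index sum = 343 mod 256 = 87 → 8d 57.
Outer input = (K'⊕opad) ∥ inner = 09 7e 5c 5c 5c 5c 5c ∥ 8d 57.
Outer hash (tag): even-index sum = 372 mod 256 = 116; odd-index sum = 451 mod 256 = 195 → 74 c3.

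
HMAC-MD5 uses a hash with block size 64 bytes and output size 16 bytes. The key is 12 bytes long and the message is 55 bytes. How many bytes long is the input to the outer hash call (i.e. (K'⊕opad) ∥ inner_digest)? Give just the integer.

Key is 12 ≤ 64 bytes, zero-padded: |K'| = 64.
Outer input = (K'⊕opad) ∥ H(inner) → 64 + 16 = 80 bytes.

80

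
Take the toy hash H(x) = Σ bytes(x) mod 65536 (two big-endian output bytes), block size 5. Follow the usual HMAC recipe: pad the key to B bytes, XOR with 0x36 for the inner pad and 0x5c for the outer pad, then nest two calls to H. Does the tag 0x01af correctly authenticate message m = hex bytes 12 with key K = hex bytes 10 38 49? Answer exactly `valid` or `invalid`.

valid

Key hex bytes 10 38 49 is 3 bytes ≤ B = 5; zero-pad to 5 bytes: K' = 10 38 49 00 00.
K' ⊕ ipad = 26 0e 7f 36 36; K' ⊕ opad = 4c 64 15 5c 5c.
Inner hash: sum = 38+14+127+54+54+18 = 305 → 01 31.
Outer hash (recomputed tag): sum = 76+100+21+92+92+1+49 = 431 → 01 af.
Recomputed tag = 01af; claimed = 01af → match.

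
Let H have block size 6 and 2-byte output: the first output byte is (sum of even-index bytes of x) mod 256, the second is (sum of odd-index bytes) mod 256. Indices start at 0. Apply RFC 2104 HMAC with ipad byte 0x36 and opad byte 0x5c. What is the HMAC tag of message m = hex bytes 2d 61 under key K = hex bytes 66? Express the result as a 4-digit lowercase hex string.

db17

Key hex bytes 66 is 1 byte ≤ B = 6; zero-pad to 6 bytes: K' = 66 00 00 00 00 00.
K' ⊕ ipad = 50 36 36 36 36 36.  K' ⊕ opad = 3a 5c 5c 5c 5c 5c.
Inner input = (K'⊕ipad) ∥ m = 50 36 36 36 36 36 ∥ 2d 61.
Inner hash: even-index sum = 233 mod 256 = 233; odd-index sum = 259 mod 256 = 3 → e9 03.
Outer input = (K'⊕opad) ∥ inner = 3a 5c 5c 5c 5c 5c ∥ e9 03.
Outer hash (tag): even-index sum = 475 mod 256 = 219; odd-index sum = 279 mod 256 = 23 → db 17.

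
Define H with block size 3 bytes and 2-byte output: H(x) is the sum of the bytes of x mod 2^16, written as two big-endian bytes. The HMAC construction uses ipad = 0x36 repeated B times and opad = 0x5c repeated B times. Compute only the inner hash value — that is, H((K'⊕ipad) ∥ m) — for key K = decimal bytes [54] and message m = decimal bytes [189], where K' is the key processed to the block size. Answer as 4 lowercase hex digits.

0129

Key decimal bytes [54] = 36 is 1 byte ≤ B = 3; zero-pad to 3 bytes: K' = 36 00 00.
K' ⊕ ipad = 00 36 36.
Inner input = 00 36 36 ∥ bd.
Inner hash: sum = 0+54+54+189 = 297 → 01 29.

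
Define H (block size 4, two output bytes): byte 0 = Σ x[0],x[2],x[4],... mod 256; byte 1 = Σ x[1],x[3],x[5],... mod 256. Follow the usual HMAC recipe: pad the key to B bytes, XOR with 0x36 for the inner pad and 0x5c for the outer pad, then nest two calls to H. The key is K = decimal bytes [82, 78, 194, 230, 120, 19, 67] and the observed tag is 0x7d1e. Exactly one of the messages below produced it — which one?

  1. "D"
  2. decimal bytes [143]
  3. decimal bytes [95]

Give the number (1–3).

3

Key decimal bytes [82, 78, 194, 230, 120, 19, 67] = 52 4e c2 e6 78 13 43 is 7 bytes > B = 4, so hash it first: H(key) = cf 47, then zero-pad to 4 bytes: K' = cf 47 00 00.
K' ⊕ ipad = f9 71 36 36; K' ⊕ opad = 93 1b 5c 5c.
m1: inner = H(f9 71 36 36 44) = 73 a7; tag = H(93 1b 5c 5c 73 a7) = 621e
m2: inner = H(f9 71 36 36 8f) = be a7; tag = H(93 1b 5c 5c be a7) = ad1e
m3: inner = H(f9 71 36 36 5f) = 8e a7; tag = H(93 1b 5c 5c 8e a7) = 7d1e ← matches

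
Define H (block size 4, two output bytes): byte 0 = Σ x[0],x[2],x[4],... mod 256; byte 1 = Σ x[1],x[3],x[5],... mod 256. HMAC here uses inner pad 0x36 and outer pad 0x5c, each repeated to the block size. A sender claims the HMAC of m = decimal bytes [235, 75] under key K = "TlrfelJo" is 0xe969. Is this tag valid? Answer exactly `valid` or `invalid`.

valid

Key "TlrfelJo" = 54 6c 72 66 65 6c 4a 6f is 8 bytes > B = 4, so hash it first: H(key) = 75 ad, then zero-pad to 4 bytes: K' = 75 ad 00 00.
K' ⊕ ipad = 43 9b 36 36; K' ⊕ opad = 29 f1 5c 5c.
Inner hash: even-index sum = 356 mod 256 = 100; odd-index sum = 284 mod 256 = 28 → 64 1c.
Outer hash (recomputed tag): even-index sum = 233 mod 256 = 233; odd-index sum = 361 mod 256 = 105 → e9 69.
Recomputed tag = e969; claimed = e969 → match.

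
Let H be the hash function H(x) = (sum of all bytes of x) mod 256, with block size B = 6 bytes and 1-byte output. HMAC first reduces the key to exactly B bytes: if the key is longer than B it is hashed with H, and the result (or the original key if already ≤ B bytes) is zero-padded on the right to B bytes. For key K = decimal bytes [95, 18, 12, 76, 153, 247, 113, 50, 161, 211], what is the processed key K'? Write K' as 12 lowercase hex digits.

|K| = 10 > B = 6, so first hash the key.
H(K): sum = 95+18+12+76+153+247+113+50+161+211 = 1136; mod 256 = 112 → 70.
Zero-pad H(K) = 70 to 6 bytes: K' = 70 00 00 00 00 00.

700000000000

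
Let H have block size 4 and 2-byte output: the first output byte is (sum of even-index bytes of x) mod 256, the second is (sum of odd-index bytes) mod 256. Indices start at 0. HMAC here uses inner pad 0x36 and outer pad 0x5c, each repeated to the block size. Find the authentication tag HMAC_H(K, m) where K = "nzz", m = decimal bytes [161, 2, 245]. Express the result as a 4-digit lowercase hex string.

Key "nzz" = 6e 7a 7a is 3 bytes ≤ B = 4; zero-pad to 4 bytes: K' = 6e 7a 7a 00.
K' ⊕ ipad = 58 4c 4c 36.  K' ⊕ opad = 32 26 26 5c.
Inner input = (K'⊕ipad) ∥ m = 58 4c 4c 36 ∥ a1 02 f5.
Inner hash: even-index sum = 570 mod 256 = 58; odd-index sum = 132 mod 256 = 132 → 3a 84.
Outer input = (K'⊕opad) ∥ inner = 32 26 26 5c ∥ 3a 84.
Outer hash (tag): even-index sum = 146 mod 256 = 146; odd-index sum = 262 mod 256 = 6 → 92 06.

9206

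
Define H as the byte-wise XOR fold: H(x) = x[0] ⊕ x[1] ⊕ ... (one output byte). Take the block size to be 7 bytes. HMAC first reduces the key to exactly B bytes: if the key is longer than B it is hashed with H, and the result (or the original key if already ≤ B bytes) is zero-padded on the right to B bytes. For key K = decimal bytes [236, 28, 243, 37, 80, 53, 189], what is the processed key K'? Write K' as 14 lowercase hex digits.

Key decimal bytes [236, 28, 243, 37, 80, 53, 189] = ec 1c f3 25 50 35 bd is exactly B = 7 bytes: K' = ec 1c f3 25 50 35 bd.

ec1cf3255035bd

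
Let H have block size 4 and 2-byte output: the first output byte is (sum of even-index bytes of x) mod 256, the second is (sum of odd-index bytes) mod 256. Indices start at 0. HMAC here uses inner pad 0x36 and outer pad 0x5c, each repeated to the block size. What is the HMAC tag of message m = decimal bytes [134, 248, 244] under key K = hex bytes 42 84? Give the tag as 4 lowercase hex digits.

Key hex bytes 42 84 is 2 bytes ≤ B = 4; zero-pad to 4 bytes: K' = 42 84 00 00.
K' ⊕ ipad = 74 b2 36 36.  K' ⊕ opad = 1e d8 5c 5c.
Inner input = (K'⊕ipad) ∥ m = 74 b2 36 36 ∥ 86 f8 f4.
Inner hash: even-index sum = 548 mod 256 = 36; odd-index sum = 480 mod 256 = 224 → 24 e0.
Outer input = (K'⊕opad) ∥ inner = 1e d8 5c 5c ∥ 24 e0.
Outer hash (tag): even-index sum = 158 mod 256 = 158; odd-index sum = 532 mod 256 = 20 → 9e 14.

9e14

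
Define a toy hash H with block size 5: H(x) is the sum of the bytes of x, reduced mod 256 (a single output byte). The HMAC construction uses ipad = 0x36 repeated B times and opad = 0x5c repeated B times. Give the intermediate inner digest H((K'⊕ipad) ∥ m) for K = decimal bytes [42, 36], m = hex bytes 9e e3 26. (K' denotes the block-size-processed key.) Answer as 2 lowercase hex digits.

Key decimal bytes [42, 36] = 2a 24 is 2 bytes ≤ B = 5; zero-pad to 5 bytes: K' = 2a 24 00 00 00.
K' ⊕ ipad = 1c 12 36 36 36.
Inner input = 1c 12 36 36 36 ∥ 9e e3 26.
Inner hash: sum = 28+18+54+54+54+158+227+38 = 631; mod 256 = 119 → 77.

77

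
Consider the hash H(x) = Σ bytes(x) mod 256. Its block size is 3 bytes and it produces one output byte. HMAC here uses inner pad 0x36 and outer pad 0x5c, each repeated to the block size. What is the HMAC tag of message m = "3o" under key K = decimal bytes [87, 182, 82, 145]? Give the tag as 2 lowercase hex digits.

38

Key decimal bytes [87, 182, 82, 145] = 57 b6 52 91 is 4 bytes > B = 3, so hash it first: H(key) = f0, then zero-pad to 3 bytes: K' = f0 00 00.
K' ⊕ ipad = c6 36 36.  K' ⊕ opad = ac 5c 5c.
Inner input = (K'⊕ipad) ∥ m = c6 36 36 ∥ 33 6f.
Inner hash: sum = 198+54+54+51+111 = 468; mod 256 = 212 → d4.
Outer input = (K'⊕opad) ∥ inner = ac 5c 5c ∥ d4.
Outer hash (tag): sum = 172+92+92+212 = 568; mod 256 = 56 → 38.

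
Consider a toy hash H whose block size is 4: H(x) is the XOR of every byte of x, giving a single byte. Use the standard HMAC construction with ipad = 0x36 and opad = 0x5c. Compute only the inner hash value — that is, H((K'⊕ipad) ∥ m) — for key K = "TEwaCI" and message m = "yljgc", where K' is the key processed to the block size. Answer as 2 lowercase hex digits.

76

Key "TEwaCI" = 54 45 77 61 43 49 is 6 bytes > B = 4, so hash it first: H(key) = 0d, then zero-pad to 4 bytes: K' = 0d 00 00 00.
K' ⊕ ipad = 3b 36 36 36.
Inner input = 3b 36 36 36 ∥ 79 6c 6a 67 63.
Inner hash: XOR 3b⊕36⊕36⊕36⊕79⊕6c⊕6a⊕67⊕63 = 76.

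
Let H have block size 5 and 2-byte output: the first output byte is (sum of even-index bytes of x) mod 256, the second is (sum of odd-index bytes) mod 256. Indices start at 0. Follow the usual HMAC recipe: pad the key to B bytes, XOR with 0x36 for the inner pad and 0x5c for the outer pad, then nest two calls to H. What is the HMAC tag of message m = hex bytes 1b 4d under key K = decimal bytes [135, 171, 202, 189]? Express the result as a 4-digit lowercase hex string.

1008

Key decimal bytes [135, 171, 202, 189] = 87 ab ca bd is 4 bytes ≤ B = 5; zero-pad to 5 bytes: K' = 87 ab ca bd 00.
K' ⊕ ipad = b1 9d fc 8b 36.  K' ⊕ opad = db f7 96 e1 5c.
Inner input = (K'⊕ipad) ∥ m = b1 9d fc 8b 36 ∥ 1b 4d.
Inner hash: even-index sum = 560 mod 256 = 48; odd-index sum = 323 mod 256 = 67 → 30 43.
Outer input = (K'⊕opad) ∥ inner = db f7 96 e1 5c ∥ 30 43.
Outer hash (tag): even-index sum = 528 mod 256 = 16; odd-index sum = 520 mod 256 = 8 → 10 08.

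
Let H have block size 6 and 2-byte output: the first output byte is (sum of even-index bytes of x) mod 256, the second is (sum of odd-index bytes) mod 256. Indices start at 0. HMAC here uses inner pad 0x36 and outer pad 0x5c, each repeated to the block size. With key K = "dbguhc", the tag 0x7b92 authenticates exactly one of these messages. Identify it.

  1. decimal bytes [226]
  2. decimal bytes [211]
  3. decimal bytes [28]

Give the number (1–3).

Key "dbguhc" = 64 62 67 75 68 63 is exactly B = 6 bytes: K' = 64 62 67 75 68 63.
K' ⊕ ipad = 52 54 51 43 5e 55; K' ⊕ opad = 38 3e 3b 29 34 3f.
m1: inner = H(52 54 51 43 5e 55 e2) = e3 ec; tag = H(38 3e 3b 29 34 3f e3 ec) = 8a92
m2: inner = H(52 54 51 43 5e 55 d3) = d4 ec; tag = H(38 3e 3b 29 34 3f d4 ec) = 7b92 ← matches
m3: inner = H(52 54 51 43 5e 55 1c) = 1d ec; tag = H(38 3e 3b 29 34 3f 1d ec) = c492

2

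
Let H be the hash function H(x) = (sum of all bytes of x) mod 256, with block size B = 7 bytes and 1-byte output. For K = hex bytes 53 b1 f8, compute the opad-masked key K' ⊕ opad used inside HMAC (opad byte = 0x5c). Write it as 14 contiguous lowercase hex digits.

0feda45c5c5c5c

Key hex bytes 53 b1 f8 is 3 bytes ≤ B = 7; zero-pad to 7 bytes: K' = 53 b1 f8 00 00 00 00.
XOR each byte with 0x5c: 53⊕5c=0f, b1⊕5c=ed, f8⊕5c=a4, 00⊕5c=5c, 00⊕5c=5c, 00⊕5c=5c, 00⊕5c=5c.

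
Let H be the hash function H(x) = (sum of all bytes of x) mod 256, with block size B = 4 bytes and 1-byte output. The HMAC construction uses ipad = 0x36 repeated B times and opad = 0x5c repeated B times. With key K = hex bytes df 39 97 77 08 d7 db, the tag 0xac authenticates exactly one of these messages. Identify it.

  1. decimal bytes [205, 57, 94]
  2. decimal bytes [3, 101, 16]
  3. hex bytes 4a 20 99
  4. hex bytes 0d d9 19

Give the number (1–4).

Key hex bytes df 39 97 77 08 d7 db is 7 bytes > B = 4, so hash it first: H(key) = e0, then zero-pad to 4 bytes: K' = e0 00 00 00.
K' ⊕ ipad = d6 36 36 36; K' ⊕ opad = bc 5c 5c 5c.
m1: inner = H(d6 36 36 36 cd 39 5e) = dc; tag = H(bc 5c 5c 5c dc) = ac ← matches
m2: inner = H(d6 36 36 36 03 65 10) = f0; tag = H(bc 5c 5c 5c f0) = c0
m3: inner = H(d6 36 36 36 4a 20 99) = 7b; tag = H(bc 5c 5c 5c 7b) = 4b
m4: inner = H(d6 36 36 36 0d d9 19) = 77; tag = H(bc 5c 5c 5c 77) = 47

1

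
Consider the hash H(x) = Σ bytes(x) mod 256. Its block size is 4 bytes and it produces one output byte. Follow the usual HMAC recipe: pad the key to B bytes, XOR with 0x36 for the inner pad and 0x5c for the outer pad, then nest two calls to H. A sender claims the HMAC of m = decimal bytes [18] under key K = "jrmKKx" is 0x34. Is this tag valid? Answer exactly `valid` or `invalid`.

Key "jrmKKx" = 6a 72 6d 4b 4b 78 is 6 bytes > B = 4, so hash it first: H(key) = 57, then zero-pad to 4 bytes: K' = 57 00 00 00.
K' ⊕ ipad = 61 36 36 36; K' ⊕ opad = 0b 5c 5c 5c.
Inner hash: sum = 97+54+54+54+18 = 277; mod 256 = 21 → 15.
Outer hash (recomputed tag): sum = 11+92+92+92+21 = 308; mod 256 = 52 → 34.
Recomputed tag = 34; claimed = 34 → match.

valid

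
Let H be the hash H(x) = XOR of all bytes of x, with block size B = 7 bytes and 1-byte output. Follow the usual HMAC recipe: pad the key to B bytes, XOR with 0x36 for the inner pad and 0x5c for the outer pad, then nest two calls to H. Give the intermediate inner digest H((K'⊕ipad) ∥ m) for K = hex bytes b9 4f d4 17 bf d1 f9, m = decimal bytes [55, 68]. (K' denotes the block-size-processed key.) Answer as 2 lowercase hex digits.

e7

Key hex bytes b9 4f d4 17 bf d1 f9 is exactly B = 7 bytes: K' = b9 4f d4 17 bf d1 f9.
K' ⊕ ipad = 8f 79 e2 21 89 e7 cf.
Inner input = 8f 79 e2 21 89 e7 cf ∥ 37 44.
Inner hash: XOR 8f⊕79⊕e2⊕21⊕89⊕e7⊕cf⊕37⊕44 = e7.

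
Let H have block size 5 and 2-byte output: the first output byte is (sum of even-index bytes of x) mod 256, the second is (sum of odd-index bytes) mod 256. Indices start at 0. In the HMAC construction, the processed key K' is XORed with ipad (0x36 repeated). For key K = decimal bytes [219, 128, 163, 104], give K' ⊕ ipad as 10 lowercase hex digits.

Key decimal bytes [219, 128, 163, 104] = db 80 a3 68 is 4 bytes ≤ B = 5; zero-pad to 5 bytes: K' = db 80 a3 68 00.
XOR each byte with 0x36: db⊕36=ed, 80⊕36=b6, a3⊕36=95, 68⊕36=5e, 00⊕36=36.

edb6955e36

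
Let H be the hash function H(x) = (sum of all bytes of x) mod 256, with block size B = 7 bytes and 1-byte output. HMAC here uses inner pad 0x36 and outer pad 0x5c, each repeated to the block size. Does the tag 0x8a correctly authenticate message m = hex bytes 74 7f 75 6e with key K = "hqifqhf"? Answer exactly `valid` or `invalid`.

valid

Key "hqifqhf" = 68 71 69 66 71 68 66 is exactly B = 7 bytes: K' = 68 71 69 66 71 68 66.
K' ⊕ ipad = 5e 47 5f 50 47 5e 50; K' ⊕ opad = 34 2d 35 3a 2d 34 3a.
Inner hash: sum = 94+71+95+80+71+94+80+116+127+117+110 = 1055; mod 256 = 31 → 1f.
Outer hash (recomputed tag): sum = 52+45+53+58+45+52+58+31 = 394; mod 256 = 138 → 8a.
Recomputed tag = 8a; claimed = 8a → match.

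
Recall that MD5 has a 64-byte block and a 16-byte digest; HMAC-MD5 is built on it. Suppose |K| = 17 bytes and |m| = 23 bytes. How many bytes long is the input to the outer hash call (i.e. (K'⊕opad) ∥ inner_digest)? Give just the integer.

80

Key is 17 ≤ 64 bytes, zero-padded: |K'| = 64.
Outer input = (K'⊕opad) ∥ H(inner) → 64 + 16 = 80 bytes.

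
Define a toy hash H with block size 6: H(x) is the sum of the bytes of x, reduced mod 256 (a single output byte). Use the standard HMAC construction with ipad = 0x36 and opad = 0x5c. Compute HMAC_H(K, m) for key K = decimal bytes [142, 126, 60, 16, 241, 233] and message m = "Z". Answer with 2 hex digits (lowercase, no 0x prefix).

Key decimal bytes [142, 126, 60, 16, 241, 233] = 8e 7e 3c 10 f1 e9 is exactly B = 6 bytes: K' = 8e 7e 3c 10 f1 e9.
K' ⊕ ipad = b8 48 0a 26 c7 df.  K' ⊕ opad = d2 22 60 4c ad b5.
Inner input = (K'⊕ipad) ∥ m = b8 48 0a 26 c7 df ∥ 5a.
Inner hash: sum = 184+72+10+38+199+223+90 = 816; mod 256 = 48 → 30.
Outer input = (K'⊕opad) ∥ inner = d2 22 60 4c ad b5 ∥ 30.
Outer hash (tag): sum = 210+34+96+76+173+181+48 = 818; mod 256 = 50 → 32.

32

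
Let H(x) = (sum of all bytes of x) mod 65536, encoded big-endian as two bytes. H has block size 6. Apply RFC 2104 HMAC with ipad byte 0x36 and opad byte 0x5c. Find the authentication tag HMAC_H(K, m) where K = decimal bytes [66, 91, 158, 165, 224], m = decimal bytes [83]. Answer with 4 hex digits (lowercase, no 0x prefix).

Key decimal bytes [66, 91, 158, 165, 224] = 42 5b 9e a5 e0 is 5 bytes ≤ B = 6; zero-pad to 6 bytes: K' = 42 5b 9e a5 e0 00.
K' ⊕ ipad = 74 6d a8 93 d6 36.  K' ⊕ opad = 1e 07 c2 f9 bc 5c.
Inner input = (K'⊕ipad) ∥ m = 74 6d a8 93 d6 36 ∥ 53.
Inner hash: sum = 116+109+168+147+214+54+83 = 891 → 03 7b.
Outer input = (K'⊕opad) ∥ inner = 1e 07 c2 f9 bc 5c ∥ 03 7b.
Outer hash (tag): sum = 30+7+194+249+188+92+3+123 = 886 → 03 76.

0376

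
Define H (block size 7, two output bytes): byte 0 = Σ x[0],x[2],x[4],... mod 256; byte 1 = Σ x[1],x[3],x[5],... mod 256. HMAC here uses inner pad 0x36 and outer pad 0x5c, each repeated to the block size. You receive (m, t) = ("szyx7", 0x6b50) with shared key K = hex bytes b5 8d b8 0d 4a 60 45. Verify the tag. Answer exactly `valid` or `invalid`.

valid

Key hex bytes b5 8d b8 0d 4a 60 45 is exactly B = 7 bytes: K' = b5 8d b8 0d 4a 60 45.
K' ⊕ ipad = 83 bb 8e 3b 7c 56 73; K' ⊕ opad = e9 d1 e4 51 16 3c 19.
Inner hash: even-index sum = 754 mod 256 = 242; odd-index sum = 623 mod 256 = 111 → f2 6f.
Outer hash (recomputed tag): even-index sum = 619 mod 256 = 107; odd-index sum = 592 mod 256 = 80 → 6b 50.
Recomputed tag = 6b50; claimed = 6b50 → match.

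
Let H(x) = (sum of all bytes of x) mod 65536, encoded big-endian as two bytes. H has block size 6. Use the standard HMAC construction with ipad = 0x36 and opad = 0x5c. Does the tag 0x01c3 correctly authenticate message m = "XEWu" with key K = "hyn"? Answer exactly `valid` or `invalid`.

Key "hyn" = 68 79 6e is 3 bytes ≤ B = 6; zero-pad to 6 bytes: K' = 68 79 6e 00 00 00.
K' ⊕ ipad = 5e 4f 58 36 36 36; K' ⊕ opad = 34 25 32 5c 5c 5c.
Inner hash: sum = 94+79+88+54+54+54+88+69+87+117 = 784 → 03 10.
Outer hash (recomputed tag): sum = 52+37+50+92+92+92+3+16 = 434 → 01 b2.
Recomputed tag = 01b2; claimed = 01c3 → mismatch.

invalid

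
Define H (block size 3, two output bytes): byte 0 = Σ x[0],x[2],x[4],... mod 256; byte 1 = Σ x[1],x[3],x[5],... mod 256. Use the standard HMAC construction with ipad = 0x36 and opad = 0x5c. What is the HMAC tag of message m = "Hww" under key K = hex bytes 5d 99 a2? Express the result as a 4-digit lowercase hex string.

6d3b

Key hex bytes 5d 99 a2 is exactly B = 3 bytes: K' = 5d 99 a2.
K' ⊕ ipad = 6b af 94.  K' ⊕ opad = 01 c5 fe.
Inner input = (K'⊕ipad) ∥ m = 6b af 94 ∥ 48 77 77.
Inner hash: even-index sum = 374 mod 256 = 118; odd-index sum = 366 mod 256 = 110 → 76 6e.
Outer input = (K'⊕opad) ∥ inner = 01 c5 fe ∥ 76 6e.
Outer hash (tag): even-index sum = 365 mod 256 = 109; odd-index sum = 315 mod 256 = 59 → 6d 3b.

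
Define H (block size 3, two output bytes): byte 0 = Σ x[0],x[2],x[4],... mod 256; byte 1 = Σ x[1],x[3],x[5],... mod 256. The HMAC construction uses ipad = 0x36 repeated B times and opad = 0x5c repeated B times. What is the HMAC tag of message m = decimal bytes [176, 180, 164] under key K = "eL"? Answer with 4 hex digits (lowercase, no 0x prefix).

Key "eL" = 65 4c is 2 bytes ≤ B = 3; zero-pad to 3 bytes: K' = 65 4c 00.
K' ⊕ ipad = 53 7a 36.  K' ⊕ opad = 39 10 5c.
Inner input = (K'⊕ipad) ∥ m = 53 7a 36 ∥ b0 b4 a4.
Inner hash: even-index sum = 317 mod 256 = 61; odd-index sum = 462 mod 256 = 206 → 3d ce.
Outer input = (K'⊕opad) ∥ inner = 39 10 5c ∥ 3d ce.
Outer hash (tag): even-index sum = 355 mod 256 = 99; odd-index sum = 77 mod 256 = 77 → 63 4d.

634d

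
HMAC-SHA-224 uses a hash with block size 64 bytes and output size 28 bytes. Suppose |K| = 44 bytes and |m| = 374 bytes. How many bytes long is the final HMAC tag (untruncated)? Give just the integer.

The tag is one SHA-224 digest: 28 bytes.

28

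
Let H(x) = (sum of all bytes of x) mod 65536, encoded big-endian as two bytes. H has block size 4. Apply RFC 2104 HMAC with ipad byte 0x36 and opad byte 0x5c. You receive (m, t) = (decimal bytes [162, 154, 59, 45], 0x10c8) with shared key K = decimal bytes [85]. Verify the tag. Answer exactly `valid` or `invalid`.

Key decimal bytes [85] = 55 is 1 byte ≤ B = 4; zero-pad to 4 bytes: K' = 55 00 00 00.
K' ⊕ ipad = 63 36 36 36; K' ⊕ opad = 09 5c 5c 5c.
Inner hash: sum = 99+54+54+54+162+154+59+45 = 681 → 02 a9.
Outer hash (recomputed tag): sum = 9+92+92+92+2+169 = 456 → 01 c8.
Recomputed tag = 01c8; claimed = 10c8 → mismatch.

invalid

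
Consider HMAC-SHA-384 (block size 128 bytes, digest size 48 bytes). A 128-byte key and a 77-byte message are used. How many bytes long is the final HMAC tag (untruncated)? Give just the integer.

The tag is one SHA-384 digest: 48 bytes.

48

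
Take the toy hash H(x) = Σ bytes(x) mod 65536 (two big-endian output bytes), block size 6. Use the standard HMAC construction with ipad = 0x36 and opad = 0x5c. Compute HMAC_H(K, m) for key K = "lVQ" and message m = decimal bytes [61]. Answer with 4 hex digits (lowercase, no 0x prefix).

Key "lVQ" = 6c 56 51 is 3 bytes ≤ B = 6; zero-pad to 6 bytes: K' = 6c 56 51 00 00 00.
K' ⊕ ipad = 5a 60 67 36 36 36.  K' ⊕ opad = 30 0a 0d 5c 5c 5c.
Inner input = (K'⊕ipad) ∥ m = 5a 60 67 36 36 36 ∥ 3d.
Inner hash: sum = 90+96+103+54+54+54+61 = 512 → 02 00.
Outer input = (K'⊕opad) ∥ inner = 30 0a 0d 5c 5c 5c ∥ 02 00.
Outer hash (tag): sum = 48+10+13+92+92+92+2+0 = 349 → 01 5d.

015d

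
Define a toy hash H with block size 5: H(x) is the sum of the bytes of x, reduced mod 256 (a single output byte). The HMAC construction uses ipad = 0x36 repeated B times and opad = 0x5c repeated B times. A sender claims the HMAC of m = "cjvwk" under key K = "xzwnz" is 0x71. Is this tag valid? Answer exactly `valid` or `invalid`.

Key "xzwnz" = 78 7a 77 6e 7a is exactly B = 5 bytes: K' = 78 7a 77 6e 7a.
K' ⊕ ipad = 4e 4c 41 58 4c; K' ⊕ opad = 24 26 2b 32 26.
Inner hash: sum = 78+76+65+88+76+99+106+118+119+107 = 932; mod 256 = 164 → a4.
Outer hash (recomputed tag): sum = 36+38+43+50+38+164 = 369; mod 256 = 113 → 71.
Recomputed tag = 71; claimed = 71 → match.

valid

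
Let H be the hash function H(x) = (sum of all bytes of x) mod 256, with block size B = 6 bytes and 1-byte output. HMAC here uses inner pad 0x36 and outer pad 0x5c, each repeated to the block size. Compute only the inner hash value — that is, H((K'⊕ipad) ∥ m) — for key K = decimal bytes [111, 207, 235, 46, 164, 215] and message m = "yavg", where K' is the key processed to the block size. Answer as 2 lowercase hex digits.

71

Key decimal bytes [111, 207, 235, 46, 164, 215] = 6f cf eb 2e a4 d7 is exactly B = 6 bytes: K' = 6f cf eb 2e a4 d7.
K' ⊕ ipad = 59 f9 dd 18 92 e1.
Inner input = 59 f9 dd 18 92 e1 ∥ 79 61 76 67.
Inner hash: sum = 89+249+221+24+146+225+121+97+118+103 = 1393; mod 256 = 113 → 71.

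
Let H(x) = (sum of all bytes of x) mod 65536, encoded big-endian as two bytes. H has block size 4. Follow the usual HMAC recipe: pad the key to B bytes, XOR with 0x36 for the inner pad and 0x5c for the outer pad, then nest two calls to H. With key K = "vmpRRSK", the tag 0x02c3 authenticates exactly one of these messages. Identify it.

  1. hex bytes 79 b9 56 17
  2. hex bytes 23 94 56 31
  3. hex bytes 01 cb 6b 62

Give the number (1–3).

1

Key "vmpRRSK" = 76 6d 70 52 52 53 4b is 7 bytes > B = 4, so hash it first: H(key) = 02 95, then zero-pad to 4 bytes: K' = 02 95 00 00.
K' ⊕ ipad = 34 a3 36 36; K' ⊕ opad = 5e c9 5c 5c.
m1: inner = H(34 a3 36 36 79 b9 56 17) = 02 e2; tag = H(5e c9 5c 5c 02 e2) = 02c3 ← matches
m2: inner = H(34 a3 36 36 23 94 56 31) = 02 81; tag = H(5e c9 5c 5c 02 81) = 0262
m3: inner = H(34 a3 36 36 01 cb 6b 62) = 02 dc; tag = H(5e c9 5c 5c 02 dc) = 02bd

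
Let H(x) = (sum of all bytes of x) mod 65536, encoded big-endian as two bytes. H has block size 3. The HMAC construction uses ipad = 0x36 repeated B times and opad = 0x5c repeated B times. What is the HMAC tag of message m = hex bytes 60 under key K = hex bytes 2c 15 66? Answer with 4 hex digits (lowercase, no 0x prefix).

Key hex bytes 2c 15 66 is exactly B = 3 bytes: K' = 2c 15 66.
K' ⊕ ipad = 1a 23 50.  K' ⊕ opad = 70 49 3a.
Inner input = (K'⊕ipad) ∥ m = 1a 23 50 ∥ 60.
Inner hash: sum = 26+35+80+96 = 237 → 00 ed.
Outer input = (K'⊕opad) ∥ inner = 70 49 3a ∥ 00 ed.
Outer hash (tag): sum = 112+73+58+0+237 = 480 → 01 e0.

01e0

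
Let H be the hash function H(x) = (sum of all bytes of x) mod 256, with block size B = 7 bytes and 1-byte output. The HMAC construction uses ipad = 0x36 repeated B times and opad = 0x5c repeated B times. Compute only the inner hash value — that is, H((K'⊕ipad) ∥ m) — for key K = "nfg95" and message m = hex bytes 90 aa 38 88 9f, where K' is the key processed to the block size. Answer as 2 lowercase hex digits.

10

Key "nfg95" = 6e 66 67 39 35 is 5 bytes ≤ B = 7; zero-pad to 7 bytes: K' = 6e 66 67 39 35 00 00.
K' ⊕ ipad = 58 50 51 0f 03 36 36.
Inner input = 58 50 51 0f 03 36 36 ∥ 90 aa 38 88 9f.
Inner hash: sum = 88+80+81+15+3+54+54+144+170+56+136+159 = 1040; mod 256 = 16 → 10.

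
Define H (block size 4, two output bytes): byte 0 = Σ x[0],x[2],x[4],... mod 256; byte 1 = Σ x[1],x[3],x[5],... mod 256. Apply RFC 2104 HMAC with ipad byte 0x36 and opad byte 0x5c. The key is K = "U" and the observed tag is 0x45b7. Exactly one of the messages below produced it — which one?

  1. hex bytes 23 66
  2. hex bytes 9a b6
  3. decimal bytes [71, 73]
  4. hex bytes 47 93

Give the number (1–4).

4

Key "U" = 55 is 1 byte ≤ B = 4; zero-pad to 4 bytes: K' = 55 00 00 00.
K' ⊕ ipad = 63 36 36 36; K' ⊕ opad = 09 5c 5c 5c.
m1: inner = H(63 36 36 36 23 66) = bc d2; tag = H(09 5c 5c 5c bc d2) = 218a
m2: inner = H(63 36 36 36 9a b6) = 33 22; tag = H(09 5c 5c 5c 33 22) = 98da
m3: inner = H(63 36 36 36 47 49) = e0 b5; tag = H(09 5c 5c 5c e0 b5) = 456d
m4: inner = H(63 36 36 36 47 93) = e0 ff; tag = H(09 5c 5c 5c e0 ff) = 45b7 ← matches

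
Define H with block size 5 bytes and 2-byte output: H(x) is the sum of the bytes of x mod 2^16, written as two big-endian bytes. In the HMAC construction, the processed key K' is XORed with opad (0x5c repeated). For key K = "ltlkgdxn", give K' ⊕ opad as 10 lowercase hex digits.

Key "ltlkgdxn" = 6c 74 6c 6b 67 64 78 6e is 8 bytes > B = 5, so hash it first: H(key) = 03 68, then zero-pad to 5 bytes: K' = 03 68 00 00 00.
XOR each byte with 0x5c: 03⊕5c=5f, 68⊕5c=34, 00⊕5c=5c, 00⊕5c=5c, 00⊕5c=5c.

5f345c5c5c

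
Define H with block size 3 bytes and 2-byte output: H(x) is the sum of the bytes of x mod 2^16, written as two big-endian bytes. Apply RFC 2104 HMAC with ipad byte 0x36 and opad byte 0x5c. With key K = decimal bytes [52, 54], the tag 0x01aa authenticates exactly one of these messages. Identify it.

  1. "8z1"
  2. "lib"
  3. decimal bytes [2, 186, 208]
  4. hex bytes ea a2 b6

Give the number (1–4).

Key decimal bytes [52, 54] = 34 36 is 2 bytes ≤ B = 3; zero-pad to 3 bytes: K' = 34 36 00.
K' ⊕ ipad = 02 00 36; K' ⊕ opad = 68 6a 5c.
m1: inner = H(02 00 36 38 7a 31) = 01 1b; tag = H(68 6a 5c 01 1b) = 014a
m2: inner = H(02 00 36 6c 69 62) = 01 6f; tag = H(68 6a 5c 01 6f) = 019e
m3: inner = H(02 00 36 02 ba d0) = 01 c4; tag = H(68 6a 5c 01 c4) = 01f3
m4: inner = H(02 00 36 ea a2 b6) = 02 7a; tag = H(68 6a 5c 02 7a) = 01aa ← matches

4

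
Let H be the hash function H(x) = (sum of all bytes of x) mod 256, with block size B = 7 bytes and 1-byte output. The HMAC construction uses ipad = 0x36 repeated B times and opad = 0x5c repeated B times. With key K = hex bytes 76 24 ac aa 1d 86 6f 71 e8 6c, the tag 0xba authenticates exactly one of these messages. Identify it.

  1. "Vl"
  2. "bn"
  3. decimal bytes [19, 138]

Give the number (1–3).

Key hex bytes 76 24 ac aa 1d 86 6f 71 e8 6c is 10 bytes > B = 7, so hash it first: H(key) = c7, then zero-pad to 7 bytes: K' = c7 00 00 00 00 00 00.
K' ⊕ ipad = f1 36 36 36 36 36 36; K' ⊕ opad = 9b 5c 5c 5c 5c 5c 5c.
m1: inner = H(f1 36 36 36 36 36 36 56 6c) = f7; tag = H(9b 5c 5c 5c 5c 5c 5c f7) = ba ← matches
m2: inner = H(f1 36 36 36 36 36 36 62 6e) = 05; tag = H(9b 5c 5c 5c 5c 5c 5c 05) = c8
m3: inner = H(f1 36 36 36 36 36 36 13 8a) = d2; tag = H(9b 5c 5c 5c 5c 5c 5c d2) = 95

1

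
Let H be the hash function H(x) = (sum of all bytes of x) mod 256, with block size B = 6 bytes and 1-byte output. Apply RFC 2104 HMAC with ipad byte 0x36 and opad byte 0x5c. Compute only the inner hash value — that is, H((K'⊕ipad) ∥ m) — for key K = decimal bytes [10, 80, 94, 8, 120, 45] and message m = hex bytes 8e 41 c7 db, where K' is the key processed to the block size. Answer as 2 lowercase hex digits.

22

Key decimal bytes [10, 80, 94, 8, 120, 45] = 0a 50 5e 08 78 2d is exactly B = 6 bytes: K' = 0a 50 5e 08 78 2d.
K' ⊕ ipad = 3c 66 68 3e 4e 1b.
Inner input = 3c 66 68 3e 4e 1b ∥ 8e 41 c7 db.
Inner hash: sum = 60+102+104+62+78+27+142+65+199+219 = 1058; mod 256 = 34 → 22.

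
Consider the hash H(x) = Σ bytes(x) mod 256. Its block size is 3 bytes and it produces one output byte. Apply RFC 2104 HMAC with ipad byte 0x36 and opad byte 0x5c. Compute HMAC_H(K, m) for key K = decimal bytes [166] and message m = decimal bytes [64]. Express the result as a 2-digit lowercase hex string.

ee

Key decimal bytes [166] = a6 is 1 byte ≤ B = 3; zero-pad to 3 bytes: K' = a6 00 00.
K' ⊕ ipad = 90 36 36.  K' ⊕ opad = fa 5c 5c.
Inner input = (K'⊕ipad) ∥ m = 90 36 36 ∥ 40.
Inner hash: sum = 144+54+54+64 = 316; mod 256 = 60 → 3c.
Outer input = (K'⊕opad) ∥ inner = fa 5c 5c ∥ 3c.
Outer hash (tag): sum = 250+92+92+60 = 494; mod 256 = 238 → ee.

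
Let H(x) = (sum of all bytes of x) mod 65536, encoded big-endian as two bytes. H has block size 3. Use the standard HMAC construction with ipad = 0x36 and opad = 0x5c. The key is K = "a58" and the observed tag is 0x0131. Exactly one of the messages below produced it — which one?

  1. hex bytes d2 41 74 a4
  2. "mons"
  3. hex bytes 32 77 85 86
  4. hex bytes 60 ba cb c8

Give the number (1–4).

2

Key "a58" = 61 35 38 is exactly B = 3 bytes: K' = 61 35 38.
K' ⊕ ipad = 57 03 0e; K' ⊕ opad = 3d 69 64.
m1: inner = H(57 03 0e d2 41 74 a4) = 02 93; tag = H(3d 69 64 02 93) = 019f
m2: inner = H(57 03 0e 6d 6f 6e 73) = 02 25; tag = H(3d 69 64 02 25) = 0131 ← matches
m3: inner = H(57 03 0e 32 77 85 86) = 02 1c; tag = H(3d 69 64 02 1c) = 0128
m4: inner = H(57 03 0e 60 ba cb c8) = 03 15; tag = H(3d 69 64 03 15) = 0122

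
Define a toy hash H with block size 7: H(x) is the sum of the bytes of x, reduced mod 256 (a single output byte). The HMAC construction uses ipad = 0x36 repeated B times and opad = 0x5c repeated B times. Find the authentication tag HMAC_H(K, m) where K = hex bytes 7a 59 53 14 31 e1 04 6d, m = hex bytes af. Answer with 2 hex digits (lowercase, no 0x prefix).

Key hex bytes 7a 59 53 14 31 e1 04 6d is 8 bytes > B = 7, so hash it first: H(key) = bd, then zero-pad to 7 bytes: K' = bd 00 00 00 00 00 00.
K' ⊕ ipad = 8b 36 36 36 36 36 36.  K' ⊕ opad = e1 5c 5c 5c 5c 5c 5c.
Inner input = (K'⊕ipad) ∥ m = 8b 36 36 36 36 36 36 ∥ af.
Inner hash: sum = 139+54+54+54+54+54+54+175 = 638; mod 256 = 126 → 7e.
Outer input = (K'⊕opad) ∥ inner = e1 5c 5c 5c 5c 5c 5c ∥ 7e.
Outer hash (tag): sum = 225+92+92+92+92+92+92+126 = 903; mod 256 = 135 → 87.

87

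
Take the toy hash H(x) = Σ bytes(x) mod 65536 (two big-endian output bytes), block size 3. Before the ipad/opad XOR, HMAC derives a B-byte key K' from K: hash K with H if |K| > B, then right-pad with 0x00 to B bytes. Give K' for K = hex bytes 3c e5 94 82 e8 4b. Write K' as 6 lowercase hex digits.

036a00

|K| = 6 > B = 3, so first hash the key.
H(K): sum = 60+229+148+130+232+75 = 874 → 03 6a.
Zero-pad H(K) = 03 6a to 3 bytes: K' = 03 6a 00.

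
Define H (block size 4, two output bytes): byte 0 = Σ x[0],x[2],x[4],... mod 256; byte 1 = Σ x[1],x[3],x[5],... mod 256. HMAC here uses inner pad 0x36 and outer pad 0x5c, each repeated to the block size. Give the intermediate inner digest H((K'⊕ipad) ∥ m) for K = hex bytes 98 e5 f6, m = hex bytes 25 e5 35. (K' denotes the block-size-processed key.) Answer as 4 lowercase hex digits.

c8ee

Key hex bytes 98 e5 f6 is 3 bytes ≤ B = 4; zero-pad to 4 bytes: K' = 98 e5 f6 00.
K' ⊕ ipad = ae d3 c0 36.
Inner input = ae d3 c0 36 ∥ 25 e5 35.
Inner hash: even-index sum = 456 mod 256 = 200; odd-index sum = 494 mod 256 = 238 → c8 ee.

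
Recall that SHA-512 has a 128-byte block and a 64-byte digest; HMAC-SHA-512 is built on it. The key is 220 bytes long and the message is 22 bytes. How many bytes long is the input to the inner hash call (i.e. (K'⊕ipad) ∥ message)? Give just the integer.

150

Key is 220 > 128 bytes, so it is hashed to 64 bytes then zero-padded to 128: |K'| = 128.
Inner input = (K'⊕ipad) ∥ m → 128 + 22 = 150 bytes.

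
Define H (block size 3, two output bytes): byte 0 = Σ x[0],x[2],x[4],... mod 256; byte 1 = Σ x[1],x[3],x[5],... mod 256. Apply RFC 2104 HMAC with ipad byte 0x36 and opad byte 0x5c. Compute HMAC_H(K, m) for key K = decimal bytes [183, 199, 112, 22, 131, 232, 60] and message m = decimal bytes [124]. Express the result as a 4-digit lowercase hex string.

Key decimal bytes [183, 199, 112, 22, 131, 232, 60] = b7 c7 70 16 83 e8 3c is 7 bytes > B = 3, so hash it first: H(key) = e6 c5, then zero-pad to 3 bytes: K' = e6 c5 00.
K' ⊕ ipad = d0 f3 36.  K' ⊕ opad = ba 99 5c.
Inner input = (K'⊕ipad) ∥ m = d0 f3 36 ∥ 7c.
Inner hash: even-index sum = 262 mod 256 = 6; odd-index sum = 367 mod 256 = 111 → 06 6f.
Outer input = (K'⊕opad) ∥ inner = ba 99 5c ∥ 06 6f.
Outer hash (tag): even-index sum = 389 mod 256 = 133; odd-index sum = 159 mod 256 = 159 → 85 9f.

859f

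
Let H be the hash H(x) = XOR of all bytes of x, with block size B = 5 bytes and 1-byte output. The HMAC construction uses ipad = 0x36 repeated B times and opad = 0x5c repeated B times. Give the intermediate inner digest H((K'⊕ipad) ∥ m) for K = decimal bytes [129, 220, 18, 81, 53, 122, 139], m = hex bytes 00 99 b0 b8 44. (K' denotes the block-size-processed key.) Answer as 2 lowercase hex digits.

39

Key decimal bytes [129, 220, 18, 81, 53, 122, 139] = 81 dc 12 51 35 7a 8b is 7 bytes > B = 5, so hash it first: H(key) = da, then zero-pad to 5 bytes: K' = da 00 00 00 00.
K' ⊕ ipad = ec 36 36 36 36.
Inner input = ec 36 36 36 36 ∥ 00 99 b0 b8 44.
Inner hash: XOR ec⊕36⊕36⊕36⊕36⊕00⊕99⊕b0⊕b8⊕44 = 39.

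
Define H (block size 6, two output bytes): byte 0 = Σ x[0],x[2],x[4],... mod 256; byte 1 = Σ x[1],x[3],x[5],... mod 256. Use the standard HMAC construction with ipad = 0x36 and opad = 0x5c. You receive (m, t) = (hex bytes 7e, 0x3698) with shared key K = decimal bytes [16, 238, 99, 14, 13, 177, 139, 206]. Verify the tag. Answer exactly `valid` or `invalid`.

Key decimal bytes [16, 238, 99, 14, 13, 177, 139, 206] = 10 ee 63 0e 0d b1 8b ce is 8 bytes > B = 6, so hash it first: H(key) = 0b 7b, then zero-pad to 6 bytes: K' = 0b 7b 00 00 00 00.
K' ⊕ ipad = 3d 4d 36 36 36 36; K' ⊕ opad = 57 27 5c 5c 5c 5c.
Inner hash: even-index sum = 295 mod 256 = 39; odd-index sum = 185 mod 256 = 185 → 27 b9.
Outer hash (recomputed tag): even-index sum = 310 mod 256 = 54; odd-index sum = 408 mod 256 = 152 → 36 98.
Recomputed tag = 3698; claimed = 3698 → match.

valid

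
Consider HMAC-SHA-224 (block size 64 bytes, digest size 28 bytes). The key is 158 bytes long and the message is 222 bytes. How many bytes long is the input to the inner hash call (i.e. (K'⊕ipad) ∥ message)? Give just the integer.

286

Key is 158 > 64 bytes, so it is hashed to 28 bytes then zero-padded to 64: |K'| = 64.
Inner input = (K'⊕ipad) ∥ m → 64 + 222 = 286 bytes.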